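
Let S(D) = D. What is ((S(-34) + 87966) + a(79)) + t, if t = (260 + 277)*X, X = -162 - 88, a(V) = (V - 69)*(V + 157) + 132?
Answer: -43826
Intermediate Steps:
a(V) = 132 + (-69 + V)*(157 + V) (a(V) = (-69 + V)*(157 + V) + 132 = 132 + (-69 + V)*(157 + V))
X = -250
t = -134250 (t = (260 + 277)*(-250) = 537*(-250) = -134250)
((S(-34) + 87966) + a(79)) + t = ((-34 + 87966) + (-10701 + 79² + 88*79)) - 134250 = (87932 + (-10701 + 6241 + 6952)) - 134250 = (87932 + 2492) - 134250 = 90424 - 134250 = -43826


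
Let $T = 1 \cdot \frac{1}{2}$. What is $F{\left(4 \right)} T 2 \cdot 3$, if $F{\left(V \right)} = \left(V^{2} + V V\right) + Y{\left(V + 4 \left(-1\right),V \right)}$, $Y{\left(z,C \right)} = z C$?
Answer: $96$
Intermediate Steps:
$Y{\left(z,C \right)} = C z$
$T = \frac{1}{2}$ ($T = 1 \cdot \frac{1}{2} = \frac{1}{2} \approx 0.5$)
$F{\left(V \right)} = 2 V^{2} + V \left(-4 + V\right)$ ($F{\left(V \right)} = \left(V^{2} + V V\right) + V \left(V + 4 \left(-1\right)\right) = \left(V^{2} + V^{2}\right) + V \left(V - 4\right) = 2 V^{2} + V \left(-4 + V\right)$)
$F{\left(4 \right)} T 2 \cdot 3 = 4 \left(-4 + 3 \cdot 4\right) \frac{1}{2} \cdot 2 \cdot 3 = 4 \left(-4 + 12\right) 1 \cdot 3 = 4 \cdot 8 \cdot 3 = 32 \cdot 3 = 96$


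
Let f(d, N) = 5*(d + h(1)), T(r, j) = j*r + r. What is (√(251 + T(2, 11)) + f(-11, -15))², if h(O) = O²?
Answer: 2775 - 500*√11 ≈ 1116.7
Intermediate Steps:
T(r, j) = r + j*r
f(d, N) = 5 + 5*d (f(d, N) = 5*(d + 1²) = 5*(d + 1) = 5*(1 + d) = 5 + 5*d)
(√(251 + T(2, 11)) + f(-11, -15))² = (√(251 + 2*(1 + 11)) + (5 + 5*(-11)))² = (√(251 + 2*12) + (5 - 55))² = (√(251 + 24) - 50)² = (√275 - 50)² = (5*√11 - 50)² = (-50 + 5*√11)²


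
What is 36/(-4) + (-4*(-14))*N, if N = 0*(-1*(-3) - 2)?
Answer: -9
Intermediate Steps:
N = 0 (N = 0*(3 - 2) = 0*1 = 0)
36/(-4) + (-4*(-14))*N = 36/(-4) - 4*(-14)*0 = 36*(-¼) + 56*0 = -9 + 0 = -9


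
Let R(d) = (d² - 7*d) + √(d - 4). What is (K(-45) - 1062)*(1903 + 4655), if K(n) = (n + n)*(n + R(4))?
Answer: 26677944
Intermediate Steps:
R(d) = d² + √(-4 + d) - 7*d (R(d) = (d² - 7*d) + √(-4 + d) = d² + √(-4 + d) - 7*d)
K(n) = 2*n*(-12 + n) (K(n) = (n + n)*(n + (4² + √(-4 + 4) - 7*4)) = (2*n)*(n + (16 + √0 - 28)) = (2*n)*(n + (16 + 0 - 28)) = (2*n)*(n - 12) = (2*n)*(-12 + n) = 2*n*(-12 + n))
(K(-45) - 1062)*(1903 + 4655) = (2*(-45)*(-12 - 45) - 1062)*(1903 + 4655) = (2*(-45)*(-57) - 1062)*6558 = (5130 - 1062)*6558 = 4068*6558 = 26677944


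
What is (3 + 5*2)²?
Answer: 169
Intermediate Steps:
(3 + 5*2)² = (3 + 10)² = 13² = 169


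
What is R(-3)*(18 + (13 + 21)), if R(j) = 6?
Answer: 312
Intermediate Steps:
R(-3)*(18 + (13 + 21)) = 6*(18 + (13 + 21)) = 6*(18 + 34) = 6*52 = 312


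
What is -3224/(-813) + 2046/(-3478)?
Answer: 4774837/1413807 ≈ 3.3773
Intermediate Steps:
-3224/(-813) + 2046/(-3478) = -3224*(-1/813) + 2046*(-1/3478) = 3224/813 - 1023/1739 = 4774837/1413807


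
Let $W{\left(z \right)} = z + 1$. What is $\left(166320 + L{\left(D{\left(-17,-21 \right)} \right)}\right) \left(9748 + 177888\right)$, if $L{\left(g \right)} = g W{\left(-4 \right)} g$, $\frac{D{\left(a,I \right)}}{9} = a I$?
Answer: $-5779899377532$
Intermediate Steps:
$W{\left(z \right)} = 1 + z$
$D{\left(a,I \right)} = 9 I a$ ($D{\left(a,I \right)} = 9 a I = 9 I a$)
$L{\left(g \right)} = - 3 g^{2}$ ($L{\left(g \right)} = g \left(1 - 4\right) g = g \left(-3\right) g = - 3 g g = - 3 g^{2}$)
$\left(166320 + L{\left(D{\left(-17,-21 \right)} \right)}\right) \left(9748 + 177888\right) = \left(166320 - 3 \left(9 \left(-21\right) \left(-17\right)\right)^{2}\right) \left(9748 + 177888\right) = \left(166320 - 3 \cdot 3213^{2}\right) 187636 = \left(166320 - 30970107\right) 187636 = \left(-30803787\right) 187636 = -5779899377532$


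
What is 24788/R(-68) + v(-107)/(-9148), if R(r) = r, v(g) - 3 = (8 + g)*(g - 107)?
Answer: -57050369/155516 ≈ -366.85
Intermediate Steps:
v(g) = 3 + (-107 + g)*(8 + g) (v(g) = 3 + (8 + g)*(g - 107) = 3 + (8 + g)*(-107 + g) = 3 + (-107 + g)*(8 + g))
24788/R(-68) + v(-107)/(-9148) = 24788/(-68) + (-853 + (-107)² - 99*(-107))/(-9148) = 24788*(-1/68) + (-853 + 11449 + 10593)*(-1/9148) = -6197/17 + 21189*(-1/9148) = -6197/17 - 21189/9148 = -57050369/155516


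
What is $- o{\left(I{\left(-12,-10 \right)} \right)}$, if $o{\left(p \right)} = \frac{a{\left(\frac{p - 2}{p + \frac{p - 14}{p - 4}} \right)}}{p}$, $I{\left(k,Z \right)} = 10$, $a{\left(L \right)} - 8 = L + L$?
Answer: $- \frac{34}{35} \approx -0.97143$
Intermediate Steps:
$a{\left(L \right)} = 8 + 2 L$ ($a{\left(L \right)} = 8 + \left(L + L\right) = 8 + 2 L$)
$o{\left(p \right)} = \frac{8 + \frac{2 \left(-2 + p\right)}{p + \frac{-14 + p}{-4 + p}}}{p}$ ($o{\left(p \right)} = \frac{8 + 2 \frac{p - 2}{p + \frac{p - 14}{p - 4}}}{p} = \frac{8 + 2 \frac{-2 + p}{p + \frac{-14 + p}{-4 + p}}}{p} = \frac{8 + \frac{2 \left(-2 + p\right)}{p + \frac{-14 + p}{-4 + p}}}{p}$)
$- o{\left(I{\left(-12,-10 \right)} \right)} = - \frac{2 \left(48 - 5 \cdot 10^{2} + 18 \cdot 10\right)}{10 \left(14 - 10^{2} + 3 \cdot 10\right)} = - \frac{2 \left(48 - 500 + 180\right)}{10 \left(14 - 100 + 30\right)} = - \frac{2 \left(-272\right)}{10 \left(-56\right)} = - \frac{2 \left(-1\right) \left(-272\right)}{10 \cdot 56} = \left(-1\right) \frac{34}{35} = - \frac{34}{35}$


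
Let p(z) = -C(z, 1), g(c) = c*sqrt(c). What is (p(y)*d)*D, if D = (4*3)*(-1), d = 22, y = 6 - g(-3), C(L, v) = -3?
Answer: -792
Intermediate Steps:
g(c) = c**(3/2)
y = 6 + 3*I*sqrt(3) (y = 6 - (-3)**(3/2) = 6 - (-3)*I*sqrt(3) = 6 + 3*I*sqrt(3) ≈ 6.0 + 5.1962*I)
D = -12 (D = 12*(-1) = -12)
p(z) = 3 (p(z) = -1*(-3) = 3)
(p(y)*d)*D = (3*22)*(-12) = 66*(-12) = -792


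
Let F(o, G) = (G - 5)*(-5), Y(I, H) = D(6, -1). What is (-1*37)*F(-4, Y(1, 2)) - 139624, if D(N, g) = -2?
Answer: -140919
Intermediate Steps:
Y(I, H) = -2
F(o, G) = 25 - 5*G (F(o, G) = (-5 + G)*(-5) = 25 - 5*G)
(-1*37)*F(-4, Y(1, 2)) - 139624 = (-1*37)*(25 - 5*(-2)) - 139624 = -37*(25 + 10) - 139624 = -37*35 - 139624 = -1295 - 139624 = -140919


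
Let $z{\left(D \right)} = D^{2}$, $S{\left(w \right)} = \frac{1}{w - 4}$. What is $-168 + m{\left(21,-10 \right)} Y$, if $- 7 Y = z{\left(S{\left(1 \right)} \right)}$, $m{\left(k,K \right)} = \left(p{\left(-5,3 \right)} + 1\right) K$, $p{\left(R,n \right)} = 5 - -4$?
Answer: $- \frac{10484}{63} \approx -166.41$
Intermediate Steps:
$p{\left(R,n \right)} = 9$ ($p{\left(R,n \right)} = 5 + 4 = 9$)
$S{\left(w \right)} = \frac{1}{-4 + w}$
$m{\left(k,K \right)} = 10 K$ ($m{\left(k,K \right)} = \left(9 + 1\right) K = 10 K$)
$Y = - \frac{1}{63}$ ($Y = - \frac{\left(\frac{1}{-4 + 1}\right)^{2}}{7} = - \frac{\left(\frac{1}{-3}\right)^{2}}{7} = - \frac{\left(- \frac{1}{3}\right)^{2}}{7} = \left(- \frac{1}{7}\right) \frac{1}{9} = - \frac{1}{63} \approx -0.015873$)
$-168 + m{\left(21,-10 \right)} Y = -168 + 10 \left(-10\right) \left(- \frac{1}{63}\right) = -168 - - \frac{100}{63} = -168 + \frac{100}{63} = - \frac{10484}{63}$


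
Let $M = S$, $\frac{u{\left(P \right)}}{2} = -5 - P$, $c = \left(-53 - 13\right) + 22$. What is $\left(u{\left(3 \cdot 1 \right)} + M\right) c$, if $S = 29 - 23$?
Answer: $440$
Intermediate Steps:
$c = -44$ ($c = -66 + 22 = -44$)
$S = 6$
$u{\left(P \right)} = -10 - 2 P$ ($u{\left(P \right)} = 2 \left(-5 - P\right) = -10 - 2 P$)
$M = 6$
$\left(u{\left(3 \cdot 1 \right)} + M\right) c = \left(\left(-10 - 2 \cdot 3 \cdot 1\right) + 6\right) \left(-44\right) = \left(\left(-10 - 6\right) + 6\right) \left(-44\right) = \left(-16 + 6\right) \left(-44\right) = \left(-10\right) \left(-44\right) = 440$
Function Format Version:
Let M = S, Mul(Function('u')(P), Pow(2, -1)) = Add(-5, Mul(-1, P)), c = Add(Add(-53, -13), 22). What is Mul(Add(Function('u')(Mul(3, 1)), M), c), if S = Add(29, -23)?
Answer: 440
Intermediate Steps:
c = -44 (c = Add(-66, 22) = -44)
S = 6
Function('u')(P) = Add(-10, Mul(-2, P)) (Function('u')(P) = Mul(2, Add(-5, Mul(-1, P))) = Add(-10, Mul(-2, P)))
M = 6
Mul(Add(Function('u')(Mul(3, 1)), M), c) = Mul(Add(Add(-10, Mul(-2, Mul(3, 1))), 6), -44) = Mul(Add(Add(-10, Mul(-2, 3)), 6), -44) = Mul(Add(Add(-10, -6), 6), -44) = Mul(Add(-16, 6), -44) = Mul(-10, -44) = 440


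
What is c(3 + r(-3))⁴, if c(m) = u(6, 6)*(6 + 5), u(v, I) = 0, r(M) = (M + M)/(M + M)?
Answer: 0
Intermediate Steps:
r(M) = 1 (r(M) = (2*M)/((2*M)) = (2*M)*(1/(2*M)) = 1)
c(m) = 0 (c(m) = 0*(6 + 5) = 0*11 = 0)
c(3 + r(-3))⁴ = 0⁴ = 0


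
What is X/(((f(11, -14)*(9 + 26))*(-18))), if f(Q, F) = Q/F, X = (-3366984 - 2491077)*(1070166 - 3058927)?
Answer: 353038886437/15 ≈ 2.3536e+10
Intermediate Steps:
X = 11650283252421 (X = -5858061*(-1988761) = 11650283252421)
X/(((f(11, -14)*(9 + 26))*(-18))) = 11650283252421/((((11/(-14))*(9 + 26))*(-18))) = 11650283252421/((((11*(-1/14))*35)*(-18))) = 11650283252421/((-11/14*35*(-18))) = 11650283252421/((-55/2*(-18))) = 11650283252421/495 = 11650283252421*(1/495) = 353038886437/15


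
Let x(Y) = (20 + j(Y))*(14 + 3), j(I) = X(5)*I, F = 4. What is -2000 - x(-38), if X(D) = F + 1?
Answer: 890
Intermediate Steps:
X(D) = 5 (X(D) = 4 + 1 = 5)
j(I) = 5*I
x(Y) = 340 + 85*Y (x(Y) = (20 + 5*Y)*(14 + 3) = (20 + 5*Y)*17 = 340 + 85*Y)
-2000 - x(-38) = -2000 - (340 + 85*(-38)) = -2000 - (340 - 3230) = -2000 - 1*(-2890) = -2000 + 2890 = 890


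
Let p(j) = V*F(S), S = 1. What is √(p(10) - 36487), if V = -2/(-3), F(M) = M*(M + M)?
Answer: I*√328371/3 ≈ 191.01*I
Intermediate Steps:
F(M) = 2*M² (F(M) = M*(2*M) = 2*M²)
V = ⅔ (V = -2*(-⅓) = ⅔ ≈ 0.66667)
p(j) = 4/3 (p(j) = 2*(2*1²)/3 = 2*(2*1)/3 = (⅔)*2 = 4/3)
√(p(10) - 36487) = √(4/3 - 36487) = √(-109457/3) = I*√328371/3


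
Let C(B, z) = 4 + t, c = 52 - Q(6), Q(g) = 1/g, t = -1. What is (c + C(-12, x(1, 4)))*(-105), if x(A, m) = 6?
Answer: -11515/2 ≈ -5757.5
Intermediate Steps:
c = 311/6 (c = 52 - 1/6 = 52 - 1*⅙ = 52 - ⅙ = 311/6 ≈ 51.833)
C(B, z) = 3 (C(B, z) = 4 - 1 = 3)
(c + C(-12, x(1, 4)))*(-105) = (311/6 + 3)*(-105) = (329/6)*(-105) = -11515/2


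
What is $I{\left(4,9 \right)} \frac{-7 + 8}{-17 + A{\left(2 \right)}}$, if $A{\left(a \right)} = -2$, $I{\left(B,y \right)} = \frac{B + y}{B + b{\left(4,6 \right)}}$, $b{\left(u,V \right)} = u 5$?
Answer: $- \frac{13}{456} \approx -0.028509$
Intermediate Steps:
$b{\left(u,V \right)} = 5 u$
$I{\left(B,y \right)} = \frac{B + y}{20 + B}$ ($I{\left(B,y \right)} = \frac{B + y}{B + 5 \cdot 4} = \frac{B + y}{B + 20} = \frac{B + y}{20 + B}$)
$I{\left(4,9 \right)} \frac{-7 + 8}{-17 + A{\left(2 \right)}} = \frac{4 + 9}{20 + 4} \frac{-7 + 8}{-17 - 2} = \frac{1}{24} \cdot 13 \cdot 1 \frac{1}{-19} = \frac{1}{24} \cdot 13 \cdot 1 \left(- \frac{1}{19}\right) = \frac{13}{24} \left(- \frac{1}{19}\right) = - \frac{13}{456}$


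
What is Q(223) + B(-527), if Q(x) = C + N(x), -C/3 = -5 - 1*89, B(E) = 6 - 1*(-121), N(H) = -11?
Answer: 398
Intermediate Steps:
B(E) = 127 (B(E) = 6 + 121 = 127)
C = 282 (C = -3*(-5 - 1*89) = -3*(-5 - 89) = -3*(-94) = 282)
Q(x) = 271 (Q(x) = 282 - 11 = 271)
Q(223) + B(-527) = 271 + 127 = 398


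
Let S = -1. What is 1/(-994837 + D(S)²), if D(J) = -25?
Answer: -1/994212 ≈ -1.0058e-6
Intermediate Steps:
1/(-994837 + D(S)²) = 1/(-994837 + (-25)²) = 1/(-994837 + 625) = 1/(-994212) = -1/994212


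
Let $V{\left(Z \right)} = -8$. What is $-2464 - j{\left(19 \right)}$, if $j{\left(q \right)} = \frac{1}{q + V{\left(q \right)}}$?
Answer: $- \frac{27105}{11} \approx -2464.1$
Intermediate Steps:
$j{\left(q \right)} = \frac{1}{-8 + q}$ ($j{\left(q \right)} = \frac{1}{q - 8} = \frac{1}{-8 + q}$)
$-2464 - j{\left(19 \right)} = -2464 - \frac{1}{-8 + 19} = -2464 - \frac{1}{11} = - \frac{27105}{11}$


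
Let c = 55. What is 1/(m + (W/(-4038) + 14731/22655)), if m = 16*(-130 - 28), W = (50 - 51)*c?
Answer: -91480890/231202960117 ≈ -0.00039567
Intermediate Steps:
W = -55 (W = (50 - 51)*55 = -1*55 = -55)
m = -2528 (m = 16*(-158) = -2528)
1/(m + (W/(-4038) + 14731/22655)) = 1/(-2528 + (-55/(-4038) + 14731/22655)) = 1/(-2528 + (-55*(-1/4038) + 14731*(1/22655))) = 1/(-2528 + (55/4038 + 14731/22655)) = 1/(-2528 + 60729803/91480890) = 1/(-231202960117/91480890) = -91480890/231202960117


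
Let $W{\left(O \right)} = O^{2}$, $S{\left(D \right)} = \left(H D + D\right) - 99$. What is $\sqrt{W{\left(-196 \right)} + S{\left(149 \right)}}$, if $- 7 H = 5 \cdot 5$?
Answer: $\frac{\sqrt{1858759}}{7} \approx 194.77$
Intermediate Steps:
$H = - \frac{25}{7}$ ($H = - \frac{5 \cdot 5}{7} = \left(- \frac{1}{7}\right) 25 = - \frac{25}{7} \approx -3.5714$)
$S{\left(D \right)} = -99 - \frac{18 D}{7}$ ($S{\left(D \right)} = \left(- \frac{25 D}{7} + D\right) - 99 = - \frac{18 D}{7} - 99 = -99 - \frac{18 D}{7}$)
$\sqrt{W{\left(-196 \right)} + S{\left(149 \right)}} = \sqrt{\left(-196\right)^{2} - \frac{3375}{7}} = \sqrt{38416 - \frac{3375}{7}} = \sqrt{\frac{265537}{7}} = \frac{\sqrt{1858759}}{7}$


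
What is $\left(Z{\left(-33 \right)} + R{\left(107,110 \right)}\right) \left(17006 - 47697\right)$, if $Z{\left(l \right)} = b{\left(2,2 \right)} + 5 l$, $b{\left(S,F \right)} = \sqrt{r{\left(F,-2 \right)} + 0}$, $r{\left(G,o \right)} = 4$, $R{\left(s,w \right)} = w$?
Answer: $1626623$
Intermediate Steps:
$b{\left(S,F \right)} = 2$ ($b{\left(S,F \right)} = \sqrt{4 + 0} = \sqrt{4} = 2$)
$Z{\left(l \right)} = 2 + 5 l$
$\left(Z{\left(-33 \right)} + R{\left(107,110 \right)}\right) \left(17006 - 47697\right) = \left(\left(2 + 5 \left(-33\right)\right) + 110\right) \left(17006 - 47697\right) = \left(\left(2 - 165\right) + 110\right) \left(-30691\right) = \left(-163 + 110\right) \left(-30691\right) = \left(-53\right) \left(-30691\right) = 1626623$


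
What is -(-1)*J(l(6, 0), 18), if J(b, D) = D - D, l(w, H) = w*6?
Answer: 0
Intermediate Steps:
l(w, H) = 6*w
J(b, D) = 0
-(-1)*J(l(6, 0), 18) = -(-1)*0 = -1*0 = 0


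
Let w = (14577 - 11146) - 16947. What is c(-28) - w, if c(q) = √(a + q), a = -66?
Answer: 13516 + I*√94 ≈ 13516.0 + 9.6954*I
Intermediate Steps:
c(q) = √(-66 + q)
w = -13516 (w = 3431 - 16947 = -13516)
c(-28) - w = √(-66 - 28) - 1*(-13516) = √(-94) + 13516 = I*√94 + 13516 = 13516 + I*√94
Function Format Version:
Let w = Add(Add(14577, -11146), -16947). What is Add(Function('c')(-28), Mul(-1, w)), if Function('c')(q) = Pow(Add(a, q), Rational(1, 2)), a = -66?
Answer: Add(13516, Mul(I, Pow(94, Rational(1, 2)))) ≈ Add(13516., Mul(9.6954, I))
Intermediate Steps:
Function('c')(q) = Pow(Add(-66, q), Rational(1, 2))
w = -13516 (w = Add(3431, -16947) = -13516)
Add(Function('c')(-28), Mul(-1, w)) = Add(Pow(Add(-66, -28), Rational(1, 2)), Mul(-1, -13516)) = Add(Pow(-94, Rational(1, 2)), 13516) = Add(Mul(I, Pow(94, Rational(1, 2))), 13516) = Add(13516, Mul(I, Pow(94, Rational(1, 2))))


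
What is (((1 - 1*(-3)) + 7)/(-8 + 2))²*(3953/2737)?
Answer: 478313/98532 ≈ 4.8544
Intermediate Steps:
(((1 - 1*(-3)) + 7)/(-8 + 2))²*(3953/2737) = (((1 + 3) + 7)/(-6))²*(3953*(1/2737)) = ((4 + 7)*(-⅙))²*(3953/2737) = (11*(-⅙))²*(3953/2737) = (-11/6)²*(3953/2737) = (121/36)*(3953/2737) = 478313/98532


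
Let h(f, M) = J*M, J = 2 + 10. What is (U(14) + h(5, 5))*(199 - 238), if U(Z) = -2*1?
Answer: -2262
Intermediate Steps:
U(Z) = -2
J = 12
h(f, M) = 12*M
(U(14) + h(5, 5))*(199 - 238) = (-2 + 12*5)*(199 - 238) = (-2 + 60)*(-39) = 58*(-39) = -2262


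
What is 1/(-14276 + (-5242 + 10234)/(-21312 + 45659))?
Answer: -24347/347572780 ≈ -7.0049e-5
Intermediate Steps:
1/(-14276 + (-5242 + 10234)/(-21312 + 45659)) = 1/(-14276 + 4992/24347) = 1/(-347572780/24347) = -24347/347572780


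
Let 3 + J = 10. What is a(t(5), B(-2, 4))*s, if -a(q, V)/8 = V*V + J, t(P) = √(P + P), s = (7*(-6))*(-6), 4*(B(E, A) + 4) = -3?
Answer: -59598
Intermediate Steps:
J = 7 (J = -3 + 10 = 7)
B(E, A) = -19/4 (B(E, A) = -4 + (¼)*(-3) = -4 - ¾ = -19/4)
s = 252 (s = -42*(-6) = 252)
t(P) = √2*√P (t(P) = √(2*P) = √2*√P)
a(q, V) = -56 - 8*V² (a(q, V) = -8*(V*V + 7) = -8*(V² + 7) = -8*(7 + V²) = -56 - 8*V²)
a(t(5), B(-2, 4))*s = (-56 - 8*(-19/4)²)*252 = (-56 - 8*361/16)*252 = (-56 - 361/2)*252 = -473/2*252 = -59598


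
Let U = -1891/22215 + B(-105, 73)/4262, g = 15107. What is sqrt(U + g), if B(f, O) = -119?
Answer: sqrt(135423647010618393390)/94680330 ≈ 122.91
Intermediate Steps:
U = -10703027/94680330 (U = -1891/22215 - 119/4262 = -10703027/94680330 ≈ -0.11304)
sqrt(U + g) = sqrt(-10703027/94680330 + 15107) = sqrt(1430325042283/94680330) = sqrt(135423647010618393390)/94680330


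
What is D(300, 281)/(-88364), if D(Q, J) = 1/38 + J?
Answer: -10679/3357832 ≈ -0.0031803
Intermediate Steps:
D(Q, J) = 1/38 + J
D(300, 281)/(-88364) = (1/38 + 281)/(-88364) = (10679/38)*(-1/88364) = -10679/3357832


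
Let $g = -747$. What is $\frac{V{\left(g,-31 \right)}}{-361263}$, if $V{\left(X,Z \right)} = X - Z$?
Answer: $\frac{716}{361263} \approx 0.0019819$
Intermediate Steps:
$\frac{V{\left(g,-31 \right)}}{-361263} = \frac{-747 - -31}{-361263} = \left(-747 + 31\right) \left(- \frac{1}{361263}\right) = \left(-716\right) \left(- \frac{1}{361263}\right) = \frac{716}{361263}$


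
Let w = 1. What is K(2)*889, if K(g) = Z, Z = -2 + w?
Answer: -889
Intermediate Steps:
Z = -1 (Z = -2 + 1 = -1)
K(g) = -1
K(2)*889 = -1*889 = -889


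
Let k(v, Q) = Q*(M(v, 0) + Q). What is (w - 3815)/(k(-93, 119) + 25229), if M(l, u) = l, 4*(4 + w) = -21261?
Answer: -12179/37764 ≈ -0.32250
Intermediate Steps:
w = -21277/4 (w = -4 + (¼)*(-21261) = -4 - 21261/4 = -21277/4 ≈ -5319.3)
k(v, Q) = Q*(Q + v) (k(v, Q) = Q*(v + Q) = Q*(Q + v))
(w - 3815)/(k(-93, 119) + 25229) = (-21277/4 - 3815)/(119*(119 - 93) + 25229) = -36537/(4*(119*26 + 25229)) = -36537/(4*(3094 + 25229)) = -36537/4/28323 = -36537/4*1/28323 = -12179/37764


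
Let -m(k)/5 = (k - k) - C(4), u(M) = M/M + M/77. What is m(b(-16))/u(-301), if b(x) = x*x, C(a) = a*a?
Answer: -55/2 ≈ -27.500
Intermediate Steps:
C(a) = a²
b(x) = x²
u(M) = 1 + M/77 (u(M) = 1 + M*(1/77) = 1 + M/77)
m(k) = 80 (m(k) = -5*((k - k) - 1*4²) = -5*(0 - 1*16) = -5*(0 - 16) = -5*(-16) = 80)
m(b(-16))/u(-301) = 80/(1 + (1/77)*(-301)) = 80/(1 - 43/11) = 80/(-32/11) = 80*(-11/32) = -55/2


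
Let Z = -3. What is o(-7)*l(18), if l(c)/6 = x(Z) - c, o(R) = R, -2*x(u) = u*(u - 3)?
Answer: 1134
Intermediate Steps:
x(u) = -u*(-3 + u)/2 (x(u) = -u*(u - 3)/2 = -u*(-3 + u)/2)
l(c) = -54 - 6*c (l(c) = 6*((½)*(-3)*(3 - 1*(-3)) - c) = 6*((½)*(-3)*(3 + 3) - c) = 6*((½)*(-3)*6 - c) = 6*(-9 - c) = -54 - 6*c)
o(-7)*l(18) = -7*(-54 - 6*18) = -7*(-54 - 108) = -7*(-162) = 1134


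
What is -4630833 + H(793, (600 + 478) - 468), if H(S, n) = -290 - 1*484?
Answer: -4631607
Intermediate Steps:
H(S, n) = -774 (H(S, n) = -290 - 484 = -774)
-4630833 + H(793, (600 + 478) - 468) = -4630833 - 774 = -4631607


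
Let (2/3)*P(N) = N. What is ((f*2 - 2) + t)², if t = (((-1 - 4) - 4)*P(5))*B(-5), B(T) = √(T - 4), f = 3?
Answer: (8 - 405*I)²/4 ≈ -40990.0 - 1620.0*I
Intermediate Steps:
P(N) = 3*N/2
B(T) = √(-4 + T)
t = -405*I/2 (t = (((-1 - 4) - 4)*((3/2)*5))*√(-4 - 5) = ((-5 - 4)*(15/2))*√(-9) = (-9*15/2)*(3*I) = -405*I/2 ≈ -202.5*I)
((f*2 - 2) + t)² = ((3*2 - 2) - 405*I/2)² = ((6 - 2) - 405*I/2)² = (4 - 405*I/2)²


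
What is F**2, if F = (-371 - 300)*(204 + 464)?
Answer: 200908339984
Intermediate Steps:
F = -448228 (F = -671*668 = -448228)
F**2 = (-448228)**2 = 200908339984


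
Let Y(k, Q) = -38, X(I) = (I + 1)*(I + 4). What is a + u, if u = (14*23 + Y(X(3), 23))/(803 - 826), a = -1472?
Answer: -34140/23 ≈ -1484.3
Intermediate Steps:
X(I) = (1 + I)*(4 + I)
u = -284/23 (u = (14*23 - 38)/(803 - 826) = (322 - 38)/(-23) = 284*(-1/23) = -284/23 ≈ -12.348)
a + u = -1472 - 284/23 = -34140/23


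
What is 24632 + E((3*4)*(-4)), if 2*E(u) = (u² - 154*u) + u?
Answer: 29456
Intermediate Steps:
E(u) = u²/2 - 153*u/2 (E(u) = ((u² - 154*u) + u)/2 = (u² - 153*u)/2 = u²/2 - 153*u/2)
24632 + E((3*4)*(-4)) = 24632 + ((3*4)*(-4))*(-153 + (3*4)*(-4))/2 = 24632 + (12*(-4))*(-153 + 12*(-4))/2 = 24632 + (½)*(-48)*(-153 - 48) = 24632 + (½)*(-48)*(-201) = 24632 + 4824 = 29456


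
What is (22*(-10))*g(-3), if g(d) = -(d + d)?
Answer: -1320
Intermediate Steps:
g(d) = -2*d
(22*(-10))*g(-3) = (22*(-10))*(-2*(-3)) = -220*6 = -1320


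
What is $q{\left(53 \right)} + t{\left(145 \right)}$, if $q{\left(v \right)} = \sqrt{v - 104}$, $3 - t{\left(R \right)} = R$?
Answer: $-142 + i \sqrt{51} \approx -142.0 + 7.1414 i$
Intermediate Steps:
$t{\left(R \right)} = 3 - R$
$q{\left(v \right)} = \sqrt{-104 + v}$
$q{\left(53 \right)} + t{\left(145 \right)} = \sqrt{-104 + 53} + \left(3 - 145\right) = \sqrt{-51} + \left(3 - 145\right) = i \sqrt{51} - 142 = -142 + i \sqrt{51}$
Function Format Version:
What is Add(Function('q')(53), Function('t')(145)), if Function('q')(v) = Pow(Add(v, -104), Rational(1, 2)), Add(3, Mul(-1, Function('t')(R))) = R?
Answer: Add(-142, Mul(I, Pow(51, Rational(1, 2)))) ≈ Add(-142.00, Mul(7.1414, I))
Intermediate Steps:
Function('t')(R) = Add(3, Mul(-1, R))
Function('q')(v) = Pow(Add(-104, v), Rational(1, 2))
Add(Function('q')(53), Function('t')(145)) = Add(Pow(Add(-104, 53), Rational(1, 2)), Add(3, Mul(-1, 145))) = Add(Pow(-51, Rational(1, 2)), Add(3, -145)) = Add(Mul(I, Pow(51, Rational(1, 2))), -142) = Add(-142, Mul(I, Pow(51, Rational(1, 2))))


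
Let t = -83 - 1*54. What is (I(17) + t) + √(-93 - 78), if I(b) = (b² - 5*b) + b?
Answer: 84 + 3*I*√19 ≈ 84.0 + 13.077*I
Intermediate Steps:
t = -137 (t = -83 - 54 = -137)
I(b) = b² - 4*b
(I(17) + t) + √(-93 - 78) = (17*(-4 + 17) - 137) + √(-93 - 78) = (17*13 - 137) + √(-171) = (221 - 137) + 3*I*√19 = 84 + 3*I*√19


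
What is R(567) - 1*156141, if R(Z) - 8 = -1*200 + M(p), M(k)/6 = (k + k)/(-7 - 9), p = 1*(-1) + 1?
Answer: -156333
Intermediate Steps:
p = 0 (p = -1 + 1 = 0)
M(k) = -3*k/4 (M(k) = 6*((k + k)/(-7 - 9)) = 6*((2*k)/(-16)) = 6*((2*k)*(-1/16)) = 6*(-k/8) = -3*k/4)
R(Z) = -192 (R(Z) = 8 + (-1*200 - ¾*0) = 8 + (-200 + 0) = 8 - 200 = -192)
R(567) - 1*156141 = -192 - 1*156141 = -192 - 156141 = -156333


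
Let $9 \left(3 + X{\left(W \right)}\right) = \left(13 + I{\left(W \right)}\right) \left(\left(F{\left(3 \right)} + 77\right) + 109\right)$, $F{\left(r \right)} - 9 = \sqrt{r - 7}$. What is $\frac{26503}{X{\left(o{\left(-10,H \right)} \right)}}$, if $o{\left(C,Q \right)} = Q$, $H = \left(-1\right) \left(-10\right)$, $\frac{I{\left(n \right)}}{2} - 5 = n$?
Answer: $\frac{996804333}{34931780} - \frac{10256661 i}{34931780} \approx 28.536 - 0.29362 i$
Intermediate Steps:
$F{\left(r \right)} = 9 + \sqrt{-7 + r}$ ($F{\left(r \right)} = 9 + \sqrt{r - 7} = 9 + \sqrt{-7 + r}$)
$I{\left(n \right)} = 10 + 2 n$
$H = 10$
$X{\left(W \right)} = -3 + \frac{\left(23 + 2 W\right) \left(195 + 2 i\right)}{9}$ ($X{\left(W \right)} = -3 + \frac{\left(13 + \left(10 + 2 W\right)\right) \left(\left(\left(9 + \sqrt{-7 + 3}\right) + 77\right) + 109\right)}{9} = -3 + \frac{\left(23 + 2 W\right) \left(\left(\left(9 + \sqrt{-4}\right) + 77\right) + 109\right)}{9} = -3 + \frac{\left(23 + 2 W\right) \left(\left(\left(9 + 2 i\right) + 77\right) + 109\right)}{9} = -3 + \frac{\left(23 + 2 W\right) \left(\left(86 + 2 i\right) + 109\right)}{9} = -3 + \frac{\left(23 + 2 W\right) \left(195 + 2 i\right)}{9}$)
$\frac{26503}{X{\left(o{\left(-10,H \right)} \right)}} = \frac{26503}{\frac{1486}{3} + \frac{46 i}{9} + \frac{2}{9} \cdot 10 \left(195 + 2 i\right)} = \frac{26503}{\frac{1486}{3} + \frac{46 i}{9} + \left(\frac{1300}{3} + \frac{40 i}{9}\right)} = \frac{26503}{\frac{2786}{3} + \frac{86 i}{9}} = 26503 \frac{81 \left(\frac{2786}{3} - \frac{86 i}{9}\right)}{69863560} = \frac{2146743 \left(\frac{2786}{3} - \frac{86 i}{9}\right)}{69863560}$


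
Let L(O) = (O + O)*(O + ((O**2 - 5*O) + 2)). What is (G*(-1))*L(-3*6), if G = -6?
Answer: -85968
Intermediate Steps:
L(O) = 2*O*(2 + O**2 - 4*O) (L(O) = (2*O)*(O + (2 + O**2 - 5*O)) = (2*O)*(2 + O**2 - 4*O) = 2*O*(2 + O**2 - 4*O))
(G*(-1))*L(-3*6) = (-6*(-1))*(2*(-3*6)*(2 + (-3*6)**2 - (-12)*6)) = 6*(2*(-18)*(2 + (-18)**2 - 4*(-18))) = 6*(2*(-18)*(2 + 324 + 72)) = 6*(2*(-18)*398) = 6*(-14328) = -85968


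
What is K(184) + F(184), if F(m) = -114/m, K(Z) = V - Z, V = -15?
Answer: -18365/92 ≈ -199.62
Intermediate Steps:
K(Z) = -15 - Z
K(184) + F(184) = (-15 - 1*184) - 114/184 = (-15 - 184) - 114*1/184 = -199 - 57/92 = -18365/92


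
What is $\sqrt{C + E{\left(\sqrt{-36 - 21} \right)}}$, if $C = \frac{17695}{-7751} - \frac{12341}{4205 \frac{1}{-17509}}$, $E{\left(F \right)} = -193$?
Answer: $\frac{\sqrt{64661172746201395}}{1123895} \approx 226.25$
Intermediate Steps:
$C = \frac{1674750580844}{32592955}$ ($C = 17695 \left(- \frac{1}{7751}\right) - \frac{12341}{4205 \left(- \frac{1}{17509}\right)} = - \frac{17695}{7751} - \frac{12341}{- \frac{4205}{17509}} = - \frac{17695}{7751} - - \frac{216078569}{4205} = - \frac{17695}{7751} + \frac{216078569}{4205} = \frac{1674750580844}{32592955} \approx 51384.0$)
$\sqrt{C + E{\left(\sqrt{-36 - 21} \right)}} = \sqrt{\frac{1674750580844}{32592955} - 193} = \sqrt{\frac{1668460140529}{32592955}} = \frac{\sqrt{64661172746201395}}{1123895}$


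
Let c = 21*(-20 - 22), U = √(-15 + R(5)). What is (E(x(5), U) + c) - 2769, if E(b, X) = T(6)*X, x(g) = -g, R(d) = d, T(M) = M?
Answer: -3651 + 6*I*√10 ≈ -3651.0 + 18.974*I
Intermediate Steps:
U = I*√10 (U = √(-15 + 5) = √(-10) = I*√10 ≈ 3.1623*I)
E(b, X) = 6*X
c = -882 (c = 21*(-42) = -882)
(E(x(5), U) + c) - 2769 = (6*(I*√10) - 882) - 2769 = (6*I*√10 - 882) - 2769 = (-882 + 6*I*√10) - 2769 = -3651 + 6*I*√10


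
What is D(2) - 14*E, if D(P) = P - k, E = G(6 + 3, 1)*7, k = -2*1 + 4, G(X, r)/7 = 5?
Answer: -3430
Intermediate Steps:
G(X, r) = 35 (G(X, r) = 7*5 = 35)
k = 2 (k = -2 + 4 = 2)
E = 245 (E = 35*7 = 245)
D(P) = -2 + P (D(P) = P - 1*2 = P - 2 = -2 + P)
D(2) - 14*E = (-2 + 2) - 14*245 = 0 - 3430 = -3430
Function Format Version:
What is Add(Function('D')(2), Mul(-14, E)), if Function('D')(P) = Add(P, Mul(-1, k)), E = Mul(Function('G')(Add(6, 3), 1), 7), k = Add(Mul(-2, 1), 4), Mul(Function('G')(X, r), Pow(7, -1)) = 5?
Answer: -3430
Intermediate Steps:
Function('G')(X, r) = 35 (Function('G')(X, r) = Mul(7, 5) = 35)
k = 2 (k = Add(-2, 4) = 2)
E = 245 (E = Mul(35, 7) = 245)
Function('D')(P) = Add(-2, P) (Function('D')(P) = Add(P, Mul(-1, 2)) = Add(P, -2) = Add(-2, P))
Add(Function('D')(2), Mul(-14, E)) = Add(Add(-2, 2), Mul(-14, 245)) = Add(0, -3430) = -3430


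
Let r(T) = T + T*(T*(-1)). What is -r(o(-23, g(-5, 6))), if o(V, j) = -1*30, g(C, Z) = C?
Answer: 930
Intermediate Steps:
o(V, j) = -30
r(T) = T - T² (r(T) = T + T*(-T) = T - T²)
-r(o(-23, g(-5, 6))) = -(-30)*(1 - 1*(-30)) = -(-30)*(1 + 30) = -(-30)*31 = -1*(-930) = 930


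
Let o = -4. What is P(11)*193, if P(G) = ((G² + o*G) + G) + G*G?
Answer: 40337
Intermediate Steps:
P(G) = -3*G + 2*G² (P(G) = ((G² - 4*G) + G) + G*G = (G² - 3*G) + G² = -3*G + 2*G²)
P(11)*193 = (11*(-3 + 2*11))*193 = (11*(-3 + 22))*193 = (11*19)*193 = 209*193 = 40337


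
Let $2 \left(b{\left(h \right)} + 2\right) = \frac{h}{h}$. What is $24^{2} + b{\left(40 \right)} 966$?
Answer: $-873$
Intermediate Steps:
$b{\left(h \right)} = - \frac{3}{2}$ ($b{\left(h \right)} = -2 + \frac{h \frac{1}{h}}{2} = -2 + \frac{1}{2} \cdot 1 = -2 + \frac{1}{2} = - \frac{3}{2}$)
$24^{2} + b{\left(40 \right)} 966 = 24^{2} - 1449 = 576 - 1449 = -873$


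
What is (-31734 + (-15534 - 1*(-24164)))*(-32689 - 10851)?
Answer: 1005948160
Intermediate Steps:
(-31734 + (-15534 - 1*(-24164)))*(-32689 - 10851) = (-31734 + (-15534 + 24164))*(-43540) = (-31734 + 8630)*(-43540) = -23104*(-43540) = 1005948160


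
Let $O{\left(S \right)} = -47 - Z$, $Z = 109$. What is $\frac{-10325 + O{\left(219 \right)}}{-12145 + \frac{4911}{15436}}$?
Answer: $\frac{161784716}{187465309} \approx 0.86301$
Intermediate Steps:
$O{\left(S \right)} = -156$ ($O{\left(S \right)} = -47 - 109 = -156$)
$\frac{-10325 + O{\left(219 \right)}}{-12145 + \frac{4911}{15436}} = \frac{-10325 - 156}{-12145 + \frac{4911}{15436}} = - \frac{10481}{-12145 + 4911 \cdot \frac{1}{15436}} = - \frac{10481}{-12145 + \frac{4911}{15436}} = - \frac{10481}{- \frac{187465309}{15436}} = \left(-10481\right) \left(- \frac{15436}{187465309}\right) = \frac{161784716}{187465309}$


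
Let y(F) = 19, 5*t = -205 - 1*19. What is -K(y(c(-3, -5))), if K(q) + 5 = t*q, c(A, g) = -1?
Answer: 4281/5 ≈ 856.20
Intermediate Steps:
t = -224/5 (t = (-205 - 1*19)/5 = (-205 - 19)/5 = (1/5)*(-224) = -224/5 ≈ -44.800)
K(q) = -5 - 224*q/5
-K(y(c(-3, -5))) = -(-5 - 224/5*19) = -(-5 - 4256/5) = -1*(-4281/5) = 4281/5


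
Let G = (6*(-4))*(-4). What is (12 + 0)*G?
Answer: 1152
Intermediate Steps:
G = 96 (G = -24*(-4) = 96)
(12 + 0)*G = (12 + 0)*96 = 12*96 = 1152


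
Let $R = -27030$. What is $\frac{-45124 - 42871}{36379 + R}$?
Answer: $- \frac{87995}{9349} \approx -9.4122$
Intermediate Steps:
$\frac{-45124 - 42871}{36379 + R} = \frac{-45124 - 42871}{36379 - 27030} = - \frac{87995}{9349}$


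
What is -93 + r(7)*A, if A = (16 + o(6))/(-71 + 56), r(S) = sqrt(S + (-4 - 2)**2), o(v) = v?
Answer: -93 - 22*sqrt(43)/15 ≈ -102.62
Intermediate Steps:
r(S) = sqrt(36 + S) (r(S) = sqrt(S + (-6)**2) = sqrt(S + 36) = sqrt(36 + S))
A = -22/15 (A = (16 + 6)/(-71 + 56) = 22/(-15) = 22*(-1/15) = -22/15 ≈ -1.4667)
-93 + r(7)*A = -93 + sqrt(36 + 7)*(-22/15) = -93 + sqrt(43)*(-22/15) = -93 - 22*sqrt(43)/15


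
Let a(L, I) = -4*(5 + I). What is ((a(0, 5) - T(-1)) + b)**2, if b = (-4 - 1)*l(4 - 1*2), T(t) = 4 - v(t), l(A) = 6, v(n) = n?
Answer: 5625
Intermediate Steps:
a(L, I) = -20 - 4*I
T(t) = 4 - t
b = -30 (b = (-4 - 1)*6 = -5*6 = -30)
((a(0, 5) - T(-1)) + b)**2 = (((-20 - 4*5) - (4 - 1*(-1))) - 30)**2 = (((-20 - 20) - (4 + 1)) - 30)**2 = ((-40 - 1*5) - 30)**2 = ((-40 - 5) - 30)**2 = (-45 - 30)**2 = (-75)**2 = 5625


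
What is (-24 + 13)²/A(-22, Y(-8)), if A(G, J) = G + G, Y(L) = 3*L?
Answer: -11/4 ≈ -2.7500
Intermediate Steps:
A(G, J) = 2*G
(-24 + 13)²/A(-22, Y(-8)) = (-24 + 13)²/((2*(-22))) = (-11)²/(-44) = 121*(-1/44) = -11/4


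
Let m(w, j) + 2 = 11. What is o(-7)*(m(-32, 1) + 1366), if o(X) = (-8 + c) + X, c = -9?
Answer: -33000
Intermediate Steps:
m(w, j) = 9 (m(w, j) = -2 + 11 = 9)
o(X) = -17 + X (o(X) = (-8 - 9) + X = -17 + X)
o(-7)*(m(-32, 1) + 1366) = (-17 - 7)*(9 + 1366) = -24*1375 = -33000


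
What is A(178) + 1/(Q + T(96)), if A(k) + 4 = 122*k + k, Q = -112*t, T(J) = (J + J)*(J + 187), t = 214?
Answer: 664755521/30368 ≈ 21890.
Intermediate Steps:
T(J) = 2*J*(187 + J) (T(J) = (2*J)*(187 + J) = 2*J*(187 + J))
Q = -23968 (Q = -112*214 = -23968)
A(k) = -4 + 123*k (A(k) = -4 + (122*k + k) = -4 + 123*k)
A(178) + 1/(Q + T(96)) = (-4 + 123*178) + 1/(-23968 + 2*96*(187 + 96)) = (-4 + 21894) + 1/(-23968 + 2*96*283) = 21890 + 1/(-23968 + 54336) = 21890 + 1/30368 = 664755521/30368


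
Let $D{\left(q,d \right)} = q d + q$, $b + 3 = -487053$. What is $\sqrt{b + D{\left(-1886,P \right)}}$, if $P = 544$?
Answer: $i \sqrt{1514926} \approx 1230.8 i$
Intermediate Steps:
$b = -487056$ ($b = -3 - 487053 = -487056$)
$D{\left(q,d \right)} = q + d q$ ($D{\left(q,d \right)} = d q + q = q + d q$)
$\sqrt{b + D{\left(-1886,P \right)}} = \sqrt{-487056 - 1886 \left(1 + 544\right)} = \sqrt{-487056 - 1027870} = \sqrt{-1514926} = i \sqrt{1514926}$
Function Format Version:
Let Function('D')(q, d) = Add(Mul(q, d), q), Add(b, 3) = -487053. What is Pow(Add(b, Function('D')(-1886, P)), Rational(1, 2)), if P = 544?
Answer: Mul(I, Pow(1514926, Rational(1, 2))) ≈ Mul(1230.8, I)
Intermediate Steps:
b = -487056 (b = Add(-3, -487053) = -487056)
Function('D')(q, d) = Add(q, Mul(d, q)) (Function('D')(q, d) = Add(Mul(d, q), q) = Add(q, Mul(d, q)))
Pow(Add(b, Function('D')(-1886, P)), Rational(1, 2)) = Pow(Add(-487056, Mul(-1886, Add(1, 544))), Rational(1, 2)) = Pow(Add(-487056, Mul(-1886, 545)), Rational(1, 2)) = Pow(Add(-487056, -1027870), Rational(1, 2)) = Pow(-1514926, Rational(1, 2)) = Mul(I, Pow(1514926, Rational(1, 2)))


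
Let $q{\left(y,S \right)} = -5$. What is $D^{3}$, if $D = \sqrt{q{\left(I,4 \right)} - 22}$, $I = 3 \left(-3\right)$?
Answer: $- 81 i \sqrt{3} \approx - 140.3 i$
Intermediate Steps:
$I = -9$
$D = 3 i \sqrt{3}$ ($D = \sqrt{-5 - 22} = \sqrt{-27} = 3 i \sqrt{3} \approx 5.1962 i$)
$D^{3} = \left(3 i \sqrt{3}\right)^{3} = - 81 i \sqrt{3}$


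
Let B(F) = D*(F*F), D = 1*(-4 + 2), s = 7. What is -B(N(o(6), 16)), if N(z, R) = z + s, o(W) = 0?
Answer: 98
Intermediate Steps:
N(z, R) = 7 + z (N(z, R) = z + 7 = 7 + z)
D = -2 (D = 1*(-2) = -2)
B(F) = -2*F² (B(F) = -2*F*F = -2*F²)
-B(N(o(6), 16)) = -(-2)*(7 + 0)² = -(-2)*7² = -(-2)*49 = -1*(-98) = 98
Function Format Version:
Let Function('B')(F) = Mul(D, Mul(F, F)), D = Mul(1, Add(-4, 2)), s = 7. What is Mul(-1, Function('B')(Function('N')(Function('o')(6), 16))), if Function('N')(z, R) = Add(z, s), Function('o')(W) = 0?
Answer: 98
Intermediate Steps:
Function('N')(z, R) = Add(7, z) (Function('N')(z, R) = Add(z, 7) = Add(7, z))
D = -2 (D = Mul(1, -2) = -2)
Function('B')(F) = Mul(-2, Pow(F, 2)) (Function('B')(F) = Mul(-2, Mul(F, F)) = Mul(-2, Pow(F, 2)))
Mul(-1, Function('B')(Function('N')(Function('o')(6), 16))) = Mul(-1, Mul(-2, Pow(Add(7, 0), 2))) = Mul(-1, Mul(-2, Pow(7, 2))) = Mul(-1, Mul(-2, 49)) = Mul(-1, -98) = 98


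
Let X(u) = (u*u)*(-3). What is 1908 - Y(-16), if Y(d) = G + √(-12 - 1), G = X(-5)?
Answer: 1983 - I*√13 ≈ 1983.0 - 3.6056*I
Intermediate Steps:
X(u) = -3*u² (X(u) = u²*(-3) = -3*u²)
G = -75 (G = -3*(-5)² = -3*25 = -75)
Y(d) = -75 + I*√13 (Y(d) = -75 + √(-12 - 1) = -75 + √(-13) = -75 + I*√13)
1908 - Y(-16) = 1908 - (-75 + I*√13) = 1908 + (75 - I*√13) = 1983 - I*√13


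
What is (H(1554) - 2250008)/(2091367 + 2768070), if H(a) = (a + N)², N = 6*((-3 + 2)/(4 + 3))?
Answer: 7949992/238112413 ≈ 0.033388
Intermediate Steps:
N = -6/7 (N = 6*(-1/7) = 6*(-1*⅐) = 6*(-⅐) = -6/7 ≈ -0.85714)
H(a) = (-6/7 + a)² (H(a) = (a - 6/7)² = (-6/7 + a)²)
(H(1554) - 2250008)/(2091367 + 2768070) = ((-6 + 7*1554)²/49 - 2250008)/(2091367 + 2768070) = ((-6 + 10878)²/49 - 2250008)/4859437 = ((1/49)*10872² - 2250008)*(1/4859437) = ((1/49)*118200384 - 2250008)*(1/4859437) = (118200384/49 - 2250008)*(1/4859437) = (7949992/49)*(1/4859437) = 7949992/238112413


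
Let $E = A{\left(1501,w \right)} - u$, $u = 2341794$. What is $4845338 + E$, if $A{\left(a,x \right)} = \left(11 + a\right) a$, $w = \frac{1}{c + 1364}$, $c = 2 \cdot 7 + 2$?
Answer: $4773056$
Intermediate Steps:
$c = 16$ ($c = 14 + 2 = 16$)
$w = \frac{1}{1380}$ ($w = \frac{1}{16 + 1364} = \frac{1}{1380} \approx 0.00072464$)
$A{\left(a,x \right)} = a \left(11 + a\right)$
$E = -72282$ ($E = 1501 \left(11 + 1501\right) - 2341794 = 1501 \cdot 1512 - 2341794 = 2269512 - 2341794 = -72282$)
$4845338 + E = 4845338 - 72282 = 4773056$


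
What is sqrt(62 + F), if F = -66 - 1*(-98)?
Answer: sqrt(94) ≈ 9.6954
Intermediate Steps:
F = 32 (F = -66 + 98 = 32)
sqrt(62 + F) = sqrt(62 + 32) = sqrt(94)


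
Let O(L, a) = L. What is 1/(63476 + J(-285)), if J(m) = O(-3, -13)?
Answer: 1/63473 ≈ 1.5755e-5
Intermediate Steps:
J(m) = -3
1/(63476 + J(-285)) = 1/(63476 - 3) = 1/63473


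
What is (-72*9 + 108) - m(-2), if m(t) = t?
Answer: -538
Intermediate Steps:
(-72*9 + 108) - m(-2) = (-72*9 + 108) - 1*(-2) = (-648 + 108) + 2 = -540 + 2 = -538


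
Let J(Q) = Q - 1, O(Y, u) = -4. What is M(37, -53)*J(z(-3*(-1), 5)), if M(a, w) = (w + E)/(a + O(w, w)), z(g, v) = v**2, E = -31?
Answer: -672/11 ≈ -61.091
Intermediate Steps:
J(Q) = -1 + Q
M(a, w) = (-31 + w)/(-4 + a) (M(a, w) = (w - 31)/(a - 4) = (-31 + w)/(-4 + a))
M(37, -53)*J(z(-3*(-1), 5)) = ((-31 - 53)/(-4 + 37))*(-1 + 5**2) = (-84/33)*(-1 + 25) = ((1/33)*(-84))*24 = -28/11*24 = -672/11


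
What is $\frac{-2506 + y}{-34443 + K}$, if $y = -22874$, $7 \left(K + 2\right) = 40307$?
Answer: $\frac{4935}{5578} \approx 0.88473$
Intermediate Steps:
$K = \frac{40293}{7}$ ($K = -2 + \frac{1}{7} \cdot 40307 = -2 + \frac{40307}{7} = \frac{40293}{7} \approx 5756.1$)
$\frac{-2506 + y}{-34443 + K} = \frac{-2506 - 22874}{-34443 + \frac{40293}{7}} = - \frac{25380}{- \frac{200808}{7}} = \left(-25380\right) \left(- \frac{7}{200808}\right) = \frac{4935}{5578}$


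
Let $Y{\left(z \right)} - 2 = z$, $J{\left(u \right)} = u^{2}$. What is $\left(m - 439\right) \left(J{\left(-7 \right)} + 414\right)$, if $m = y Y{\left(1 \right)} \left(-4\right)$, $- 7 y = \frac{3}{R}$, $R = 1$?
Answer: $- \frac{1406131}{7} \approx -2.0088 \cdot 10^{5}$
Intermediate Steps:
$Y{\left(z \right)} = 2 + z$
$y = - \frac{3}{7}$ ($y = - \frac{3 \cdot 1^{-1}}{7} = - \frac{3 \cdot 1}{7} = \left(- \frac{1}{7}\right) 3 = - \frac{3}{7} \approx -0.42857$)
$m = \frac{36}{7}$ ($m = - \frac{3 \left(2 + 1\right)}{7} \left(-4\right) = \left(- \frac{3}{7}\right) 3 \left(-4\right) = \left(- \frac{9}{7}\right) \left(-4\right) = \frac{36}{7} \approx 5.1429$)
$\left(m - 439\right) \left(J{\left(-7 \right)} + 414\right) = \left(\frac{36}{7} - 439\right) \left(\left(-7\right)^{2} + 414\right) = - \frac{3037 \left(49 + 414\right)}{7} = \left(- \frac{3037}{7}\right) 463 = - \frac{1406131}{7}$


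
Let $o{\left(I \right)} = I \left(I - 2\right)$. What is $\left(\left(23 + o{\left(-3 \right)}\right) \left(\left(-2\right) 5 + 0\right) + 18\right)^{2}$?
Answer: $131044$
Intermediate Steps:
$o{\left(I \right)} = I \left(-2 + I\right)$
$\left(\left(23 + o{\left(-3 \right)}\right) \left(\left(-2\right) 5 + 0\right) + 18\right)^{2} = \left(\left(23 - 3 \left(-2 - 3\right)\right) \left(\left(-2\right) 5 + 0\right) + 18\right)^{2} = \left(\left(23 - -15\right) \left(-10 + 0\right) + 18\right)^{2} = \left(\left(23 + 15\right) \left(-10\right) + 18\right)^{2} = \left(38 \left(-10\right) + 18\right)^{2} = \left(-380 + 18\right)^{2} = \left(-362\right)^{2} = 131044$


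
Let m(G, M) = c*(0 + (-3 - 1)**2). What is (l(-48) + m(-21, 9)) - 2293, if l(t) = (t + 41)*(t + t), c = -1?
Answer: -1637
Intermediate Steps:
l(t) = 2*t*(41 + t) (l(t) = (41 + t)*(2*t) = 2*t*(41 + t))
m(G, M) = -16 (m(G, M) = -(0 + (-3 - 1)**2) = -(0 + (-4)**2) = -(0 + 16) = -1*16 = -16)
(l(-48) + m(-21, 9)) - 2293 = (2*(-48)*(41 - 48) - 16) - 2293 = (2*(-48)*(-7) - 16) - 2293 = (672 - 16) - 2293 = 656 - 2293 = -1637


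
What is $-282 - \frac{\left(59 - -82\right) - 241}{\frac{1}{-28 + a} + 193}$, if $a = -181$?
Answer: $- \frac{2838463}{10084} \approx -281.48$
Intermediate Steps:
$-282 - \frac{\left(59 - -82\right) - 241}{\frac{1}{-28 + a} + 193} = -282 - \frac{\left(59 - -82\right) - 241}{\frac{1}{-28 - 181} + 193} = -282 - \frac{\left(59 + 82\right) - 241}{\frac{1}{-209} + 193} = -282 - \frac{141 - 241}{- \frac{1}{209} + 193} = -282 - - \frac{100}{\frac{40336}{209}} = -282 - \left(-100\right) \frac{209}{40336} = -282 - - \frac{5225}{10084} = -282 + \frac{5225}{10084} = - \frac{2838463}{10084}$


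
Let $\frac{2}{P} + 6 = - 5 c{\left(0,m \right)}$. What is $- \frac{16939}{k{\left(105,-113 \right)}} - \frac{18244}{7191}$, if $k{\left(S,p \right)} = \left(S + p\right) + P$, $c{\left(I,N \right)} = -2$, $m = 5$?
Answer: $\frac{81114346}{35955} \approx 2256.0$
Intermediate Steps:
$P = \frac{1}{2}$ ($P = \frac{2}{-6 - -10} = \frac{2}{-6 + 10} = \frac{2}{4} = 2 \cdot \frac{1}{4} = \frac{1}{2} \approx 0.5$)
$k{\left(S,p \right)} = \frac{1}{2} + S + p$ ($k{\left(S,p \right)} = \left(S + p\right) + \frac{1}{2} = \frac{1}{2} + S + p$)
$- \frac{16939}{k{\left(105,-113 \right)}} - \frac{18244}{7191} = - \frac{16939}{\frac{1}{2} + 105 - 113} - \frac{18244}{7191} = - \frac{16939}{- \frac{15}{2}} - \frac{18244}{7191} = \left(-16939\right) \left(- \frac{2}{15}\right) - \frac{18244}{7191} = \frac{33878}{15} - \frac{18244}{7191} = \frac{81114346}{35955}$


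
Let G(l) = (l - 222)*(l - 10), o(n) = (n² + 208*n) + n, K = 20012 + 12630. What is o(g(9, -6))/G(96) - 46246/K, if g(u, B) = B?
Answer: -289075/221622 ≈ -1.3044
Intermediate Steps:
K = 32642
o(n) = n² + 209*n
G(l) = (-222 + l)*(-10 + l)
o(g(9, -6))/G(96) - 46246/K = (-6*(209 - 6))/(2220 + 96² - 232*96) - 46246/32642 = (-6*203)/(2220 + 9216 - 22272) - 46246*1/32642 = -1218/(-10836) - 1217/859 = -1218*(-1/10836) - 1217/859 = 29/258 - 1217/859 = -289075/221622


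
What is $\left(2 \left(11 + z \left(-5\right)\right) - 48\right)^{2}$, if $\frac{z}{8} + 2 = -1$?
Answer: $45796$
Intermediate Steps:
$z = -24$ ($z = -16 + 8 \left(-1\right) = -16 - 8 = -24$)
$\left(2 \left(11 + z \left(-5\right)\right) - 48\right)^{2} = \left(2 \left(11 - -120\right) - 48\right)^{2} = \left(2 \left(11 + 120\right) - 48\right)^{2} = \left(2 \cdot 131 - 48\right)^{2} = \left(262 - 48\right)^{2} = 214^{2} = 45796$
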